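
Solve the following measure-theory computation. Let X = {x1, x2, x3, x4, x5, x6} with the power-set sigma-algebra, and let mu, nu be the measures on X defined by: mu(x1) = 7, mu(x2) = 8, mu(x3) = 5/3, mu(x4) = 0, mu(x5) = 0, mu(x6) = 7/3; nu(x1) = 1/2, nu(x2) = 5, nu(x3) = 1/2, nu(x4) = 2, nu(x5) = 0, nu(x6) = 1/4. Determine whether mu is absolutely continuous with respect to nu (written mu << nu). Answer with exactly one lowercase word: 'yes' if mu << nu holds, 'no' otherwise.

mu << nu means: every nu-null measurable set is also mu-null; equivalently, for every atom x, if nu({x}) = 0 then mu({x}) = 0.
Checking each atom:
  x1: nu = 1/2 > 0 -> no constraint.
  x2: nu = 5 > 0 -> no constraint.
  x3: nu = 1/2 > 0 -> no constraint.
  x4: nu = 2 > 0 -> no constraint.
  x5: nu = 0, mu = 0 -> consistent with mu << nu.
  x6: nu = 1/4 > 0 -> no constraint.
No atom violates the condition. Therefore mu << nu.

yes


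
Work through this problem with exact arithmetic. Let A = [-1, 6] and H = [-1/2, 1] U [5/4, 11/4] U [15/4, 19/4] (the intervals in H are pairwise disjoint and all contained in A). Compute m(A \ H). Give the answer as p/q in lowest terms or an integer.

The ambient interval has length m(A) = 6 - (-1) = 7.
Since the holes are disjoint and sit inside A, by finite additivity
  m(H) = sum_i (b_i - a_i), and m(A \ H) = m(A) - m(H).
Computing the hole measures:
  m(H_1) = 1 - (-1/2) = 3/2.
  m(H_2) = 11/4 - 5/4 = 3/2.
  m(H_3) = 19/4 - 15/4 = 1.
Summed: m(H) = 3/2 + 3/2 + 1 = 4.
So m(A \ H) = 7 - 4 = 3.

3


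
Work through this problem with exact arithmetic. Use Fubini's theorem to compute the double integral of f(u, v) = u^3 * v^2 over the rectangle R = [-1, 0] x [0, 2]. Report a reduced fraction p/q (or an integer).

f(u, v) is a tensor product of a function of u and a function of v, and both factors are bounded continuous (hence Lebesgue integrable) on the rectangle, so Fubini's theorem applies:
  integral_R f d(m x m) = (integral_a1^b1 u^3 du) * (integral_a2^b2 v^2 dv).
Inner integral in u: integral_{-1}^{0} u^3 du = (0^4 - (-1)^4)/4
  = -1/4.
Inner integral in v: integral_{0}^{2} v^2 dv = (2^3 - 0^3)/3
  = 8/3.
Product: (-1/4) * (8/3) = -2/3.

-2/3


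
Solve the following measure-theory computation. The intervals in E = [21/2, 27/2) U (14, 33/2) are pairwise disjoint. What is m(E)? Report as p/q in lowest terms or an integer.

For pairwise disjoint intervals, m(union_i I_i) = sum_i m(I_i),
and m is invariant under swapping open/closed endpoints (single points have measure 0).
So m(E) = sum_i (b_i - a_i).
  I_1 has length 27/2 - 21/2 = 3.
  I_2 has length 33/2 - 14 = 5/2.
Summing:
  m(E) = 3 + 5/2 = 11/2.

11/2


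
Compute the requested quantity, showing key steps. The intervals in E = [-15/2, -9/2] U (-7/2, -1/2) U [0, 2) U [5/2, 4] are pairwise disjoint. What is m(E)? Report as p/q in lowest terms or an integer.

For pairwise disjoint intervals, m(union_i I_i) = sum_i m(I_i),
and m is invariant under swapping open/closed endpoints (single points have measure 0).
So m(E) = sum_i (b_i - a_i).
  I_1 has length -9/2 - (-15/2) = 3.
  I_2 has length -1/2 - (-7/2) = 3.
  I_3 has length 2 - 0 = 2.
  I_4 has length 4 - 5/2 = 3/2.
Summing:
  m(E) = 3 + 3 + 2 + 3/2 = 19/2.

19/2


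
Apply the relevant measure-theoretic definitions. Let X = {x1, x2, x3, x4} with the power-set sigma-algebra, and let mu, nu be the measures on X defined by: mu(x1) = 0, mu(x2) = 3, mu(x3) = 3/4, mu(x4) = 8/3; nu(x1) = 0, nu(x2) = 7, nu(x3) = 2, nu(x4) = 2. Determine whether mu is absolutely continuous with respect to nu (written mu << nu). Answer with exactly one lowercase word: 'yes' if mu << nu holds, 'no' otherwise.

mu << nu means: every nu-null measurable set is also mu-null; equivalently, for every atom x, if nu({x}) = 0 then mu({x}) = 0.
Checking each atom:
  x1: nu = 0, mu = 0 -> consistent with mu << nu.
  x2: nu = 7 > 0 -> no constraint.
  x3: nu = 2 > 0 -> no constraint.
  x4: nu = 2 > 0 -> no constraint.
No atom violates the condition. Therefore mu << nu.

yes


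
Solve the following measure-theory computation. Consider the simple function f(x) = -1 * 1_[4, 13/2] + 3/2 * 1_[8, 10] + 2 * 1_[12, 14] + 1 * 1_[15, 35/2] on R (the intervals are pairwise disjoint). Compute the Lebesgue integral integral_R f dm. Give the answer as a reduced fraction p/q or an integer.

For a simple function f = sum_i c_i * 1_{A_i} with disjoint A_i,
  integral f dm = sum_i c_i * m(A_i).
Lengths of the A_i:
  m(A_1) = 13/2 - 4 = 5/2.
  m(A_2) = 10 - 8 = 2.
  m(A_3) = 14 - 12 = 2.
  m(A_4) = 35/2 - 15 = 5/2.
Contributions c_i * m(A_i):
  (-1) * (5/2) = -5/2.
  (3/2) * (2) = 3.
  (2) * (2) = 4.
  (1) * (5/2) = 5/2.
Total: -5/2 + 3 + 4 + 5/2 = 7.

7


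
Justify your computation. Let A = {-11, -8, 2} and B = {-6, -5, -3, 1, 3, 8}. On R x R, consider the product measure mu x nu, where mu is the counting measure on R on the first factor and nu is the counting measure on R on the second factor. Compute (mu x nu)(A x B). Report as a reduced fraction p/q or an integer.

For a measurable rectangle A x B, the product measure satisfies
  (mu x nu)(A x B) = mu(A) * nu(B).
  mu(A) = 3.
  nu(B) = 6.
  (mu x nu)(A x B) = 3 * 6 = 18.

18


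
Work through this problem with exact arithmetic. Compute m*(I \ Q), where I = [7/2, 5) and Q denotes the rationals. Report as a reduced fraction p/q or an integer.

The interval I = [7/2, 5) has m(I) = 5 - 7/2 = 3/2 (endpoints are measure-zero, so open/closed/half-open agree). Write I = (I cap Q) u (I \ Q). The rationals in I are countable, so m*(I cap Q) = 0 (cover each rational by intervals whose total length is arbitrarily small). By countable subadditivity m*(I) <= m*(I cap Q) + m*(I \ Q), hence m*(I \ Q) >= m(I) = 3/2. The reverse inequality m*(I \ Q) <= m*(I) = 3/2 is trivial since (I \ Q) is a subset of I. Therefore m*(I \ Q) = 3/2.

3/2


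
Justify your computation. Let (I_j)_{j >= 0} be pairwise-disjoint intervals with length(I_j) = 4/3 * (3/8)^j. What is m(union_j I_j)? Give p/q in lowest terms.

By countable additivity of the Lebesgue measure on pairwise disjoint measurable sets,
  m(union_{j >= 0} I_j) = sum_{j >= 0} m(I_j) = sum_{j >= 0} a * r^j,
  with a = 4/3 and r = 3/8.
Since 0 < r = 3/8 < 1, the geometric series converges:
  sum_{j >= 0} a * r^j = a / (1 - r).
  = 4/3 / (1 - 3/8)
  = 4/3 / (5/8)
  = 32/15.

32/15


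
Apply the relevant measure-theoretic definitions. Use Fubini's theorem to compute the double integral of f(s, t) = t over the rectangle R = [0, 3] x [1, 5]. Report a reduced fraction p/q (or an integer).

f(s, t) is a tensor product of a function of s and a function of t, and both factors are bounded continuous (hence Lebesgue integrable) on the rectangle, so Fubini's theorem applies:
  integral_R f d(m x m) = (integral_a1^b1 1 ds) * (integral_a2^b2 t dt).
Inner integral in s: integral_{0}^{3} 1 ds = (3^1 - 0^1)/1
  = 3.
Inner integral in t: integral_{1}^{5} t dt = (5^2 - 1^2)/2
  = 12.
Product: (3) * (12) = 36.

36


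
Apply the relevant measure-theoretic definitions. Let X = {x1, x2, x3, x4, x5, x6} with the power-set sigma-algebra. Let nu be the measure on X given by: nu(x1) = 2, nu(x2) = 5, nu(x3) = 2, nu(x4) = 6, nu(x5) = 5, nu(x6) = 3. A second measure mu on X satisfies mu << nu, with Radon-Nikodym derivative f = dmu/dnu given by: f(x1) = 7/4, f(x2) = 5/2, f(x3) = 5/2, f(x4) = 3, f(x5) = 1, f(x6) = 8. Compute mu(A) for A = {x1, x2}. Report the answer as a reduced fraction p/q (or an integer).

By the defining property of the Radon-Nikodym derivative, for every measurable set A,
  mu(A) = integral_A f dnu.
Since nu is a discrete measure concentrated on the atoms of X, the integral over A reduces to the sum
  mu(A) = sum_{x in A} f(x) * nu({x}).
Computing each term:
  x1: f(x1) * nu(x1) = 7/4 * 2 = 7/2.
  x2: f(x2) * nu(x2) = 5/2 * 5 = 25/2.
Summing: mu(A) = 7/2 + 25/2 = 16.

16


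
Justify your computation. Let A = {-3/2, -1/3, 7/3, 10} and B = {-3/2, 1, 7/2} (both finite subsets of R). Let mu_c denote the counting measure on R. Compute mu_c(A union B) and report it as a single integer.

Counting measure on a finite set equals cardinality. By inclusion-exclusion, |A union B| = |A| + |B| - |A cap B|.
|A| = 4, |B| = 3, |A cap B| = 1.
So mu_c(A union B) = 4 + 3 - 1 = 6.

6


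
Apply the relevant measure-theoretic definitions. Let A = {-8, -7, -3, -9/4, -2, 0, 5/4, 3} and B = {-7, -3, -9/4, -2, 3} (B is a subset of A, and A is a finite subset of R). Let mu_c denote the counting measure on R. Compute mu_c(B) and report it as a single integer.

Counting measure assigns mu_c(E) = |E| (number of elements) when E is finite.
B has 5 element(s), so mu_c(B) = 5.

5


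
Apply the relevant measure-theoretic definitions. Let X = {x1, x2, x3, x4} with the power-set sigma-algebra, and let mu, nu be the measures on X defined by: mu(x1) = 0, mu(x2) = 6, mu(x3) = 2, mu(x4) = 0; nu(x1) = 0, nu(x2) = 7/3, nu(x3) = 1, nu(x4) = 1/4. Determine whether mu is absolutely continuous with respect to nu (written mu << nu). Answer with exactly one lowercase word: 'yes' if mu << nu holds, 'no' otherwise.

mu << nu means: every nu-null measurable set is also mu-null; equivalently, for every atom x, if nu({x}) = 0 then mu({x}) = 0.
Checking each atom:
  x1: nu = 0, mu = 0 -> consistent with mu << nu.
  x2: nu = 7/3 > 0 -> no constraint.
  x3: nu = 1 > 0 -> no constraint.
  x4: nu = 1/4 > 0 -> no constraint.
No atom violates the condition. Therefore mu << nu.

yes


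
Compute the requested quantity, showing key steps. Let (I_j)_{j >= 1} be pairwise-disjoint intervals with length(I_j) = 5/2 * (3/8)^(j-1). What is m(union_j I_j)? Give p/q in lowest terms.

By countable additivity of the Lebesgue measure on pairwise disjoint measurable sets,
  m(union_{j >= 1} I_j) = sum_{j >= 1} m(I_j) = sum_{j >= 1} a * r^(j-1),
  with a = 5/2 and r = 3/8.
Since 0 < r = 3/8 < 1, the geometric series converges:
  sum_{j >= 1} a * r^(j-1) = a / (1 - r).
  = 5/2 / (1 - 3/8)
  = 5/2 / (5/8)
  = 4.

4


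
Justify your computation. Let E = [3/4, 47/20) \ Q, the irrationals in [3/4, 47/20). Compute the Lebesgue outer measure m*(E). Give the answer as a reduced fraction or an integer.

The interval I = [3/4, 47/20) has m(I) = 47/20 - 3/4 = 8/5 (endpoints are measure-zero, so open/closed/half-open agree). Write I = (I cap Q) u (I \ Q). The rationals in I are countable, so m*(I cap Q) = 0 (cover each rational by intervals whose total length is arbitrarily small). By countable subadditivity m*(I) <= m*(I cap Q) + m*(I \ Q), hence m*(I \ Q) >= m(I) = 8/5. The reverse inequality m*(I \ Q) <= m*(I) = 8/5 is trivial since (I \ Q) is a subset of I. Therefore m*(I \ Q) = 8/5.

8/5


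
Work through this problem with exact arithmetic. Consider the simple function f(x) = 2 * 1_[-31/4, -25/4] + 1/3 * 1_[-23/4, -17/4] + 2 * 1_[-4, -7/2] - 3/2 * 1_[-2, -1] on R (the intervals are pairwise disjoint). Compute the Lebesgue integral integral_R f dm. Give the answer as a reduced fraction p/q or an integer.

For a simple function f = sum_i c_i * 1_{A_i} with disjoint A_i,
  integral f dm = sum_i c_i * m(A_i).
Lengths of the A_i:
  m(A_1) = -25/4 - (-31/4) = 3/2.
  m(A_2) = -17/4 - (-23/4) = 3/2.
  m(A_3) = -7/2 - (-4) = 1/2.
  m(A_4) = -1 - (-2) = 1.
Contributions c_i * m(A_i):
  (2) * (3/2) = 3.
  (1/3) * (3/2) = 1/2.
  (2) * (1/2) = 1.
  (-3/2) * (1) = -3/2.
Total: 3 + 1/2 + 1 - 3/2 = 3.

3


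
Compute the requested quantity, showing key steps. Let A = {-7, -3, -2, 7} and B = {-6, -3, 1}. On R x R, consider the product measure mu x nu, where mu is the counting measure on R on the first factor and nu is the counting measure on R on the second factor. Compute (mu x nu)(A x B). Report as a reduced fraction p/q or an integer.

For a measurable rectangle A x B, the product measure satisfies
  (mu x nu)(A x B) = mu(A) * nu(B).
  mu(A) = 4.
  nu(B) = 3.
  (mu x nu)(A x B) = 4 * 3 = 12.

12


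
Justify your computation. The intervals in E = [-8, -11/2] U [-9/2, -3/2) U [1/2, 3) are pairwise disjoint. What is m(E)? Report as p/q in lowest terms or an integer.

For pairwise disjoint intervals, m(union_i I_i) = sum_i m(I_i),
and m is invariant under swapping open/closed endpoints (single points have measure 0).
So m(E) = sum_i (b_i - a_i).
  I_1 has length -11/2 - (-8) = 5/2.
  I_2 has length -3/2 - (-9/2) = 3.
  I_3 has length 3 - 1/2 = 5/2.
Summing:
  m(E) = 5/2 + 3 + 5/2 = 8.

8


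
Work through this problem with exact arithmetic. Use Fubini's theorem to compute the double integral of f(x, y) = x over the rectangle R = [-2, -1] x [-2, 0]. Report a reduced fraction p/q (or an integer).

f(x, y) is a tensor product of a function of x and a function of y, and both factors are bounded continuous (hence Lebesgue integrable) on the rectangle, so Fubini's theorem applies:
  integral_R f d(m x m) = (integral_a1^b1 x dx) * (integral_a2^b2 1 dy).
Inner integral in x: integral_{-2}^{-1} x dx = ((-1)^2 - (-2)^2)/2
  = -3/2.
Inner integral in y: integral_{-2}^{0} 1 dy = (0^1 - (-2)^1)/1
  = 2.
Product: (-3/2) * (2) = -3.

-3


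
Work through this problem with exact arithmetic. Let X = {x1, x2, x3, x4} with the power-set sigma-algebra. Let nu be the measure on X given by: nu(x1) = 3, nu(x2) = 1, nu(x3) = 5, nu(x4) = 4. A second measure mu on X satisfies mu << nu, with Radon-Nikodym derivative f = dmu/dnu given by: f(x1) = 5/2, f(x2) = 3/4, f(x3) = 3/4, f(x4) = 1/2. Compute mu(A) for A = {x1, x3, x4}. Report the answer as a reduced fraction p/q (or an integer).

By the defining property of the Radon-Nikodym derivative, for every measurable set A,
  mu(A) = integral_A f dnu.
Since nu is a discrete measure concentrated on the atoms of X, the integral over A reduces to the sum
  mu(A) = sum_{x in A} f(x) * nu({x}).
Computing each term:
  x1: f(x1) * nu(x1) = 5/2 * 3 = 15/2.
  x3: f(x3) * nu(x3) = 3/4 * 5 = 15/4.
  x4: f(x4) * nu(x4) = 1/2 * 4 = 2.
Summing: mu(A) = 15/2 + 15/4 + 2 = 53/4.

53/4


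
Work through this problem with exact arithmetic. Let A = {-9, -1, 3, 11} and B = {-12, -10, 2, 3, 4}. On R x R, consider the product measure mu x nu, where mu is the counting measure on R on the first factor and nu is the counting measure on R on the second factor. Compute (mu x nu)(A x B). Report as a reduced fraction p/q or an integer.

For a measurable rectangle A x B, the product measure satisfies
  (mu x nu)(A x B) = mu(A) * nu(B).
  mu(A) = 4.
  nu(B) = 5.
  (mu x nu)(A x B) = 4 * 5 = 20.

20


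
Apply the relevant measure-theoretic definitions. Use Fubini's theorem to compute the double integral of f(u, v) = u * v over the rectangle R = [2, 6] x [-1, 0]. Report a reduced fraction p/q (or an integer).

f(u, v) is a tensor product of a function of u and a function of v, and both factors are bounded continuous (hence Lebesgue integrable) on the rectangle, so Fubini's theorem applies:
  integral_R f d(m x m) = (integral_a1^b1 u du) * (integral_a2^b2 v dv).
Inner integral in u: integral_{2}^{6} u du = (6^2 - 2^2)/2
  = 16.
Inner integral in v: integral_{-1}^{0} v dv = (0^2 - (-1)^2)/2
  = -1/2.
Product: (16) * (-1/2) = -8.

-8


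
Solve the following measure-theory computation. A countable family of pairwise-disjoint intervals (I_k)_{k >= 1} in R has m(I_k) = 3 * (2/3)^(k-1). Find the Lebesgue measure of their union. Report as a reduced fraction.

By countable additivity of the Lebesgue measure on pairwise disjoint measurable sets,
  m(union_{k >= 1} I_k) = sum_{k >= 1} m(I_k) = sum_{k >= 1} a * r^(k-1),
  with a = 3 and r = 2/3.
Since 0 < r = 2/3 < 1, the geometric series converges:
  sum_{k >= 1} a * r^(k-1) = a / (1 - r).
  = 3 / (1 - 2/3)
  = 3 / (1/3)
  = 9.

9


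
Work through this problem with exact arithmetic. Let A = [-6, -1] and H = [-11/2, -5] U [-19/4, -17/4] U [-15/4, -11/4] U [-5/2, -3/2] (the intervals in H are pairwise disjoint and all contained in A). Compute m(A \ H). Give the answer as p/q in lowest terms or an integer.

The ambient interval has length m(A) = -1 - (-6) = 5.
Since the holes are disjoint and sit inside A, by finite additivity
  m(H) = sum_i (b_i - a_i), and m(A \ H) = m(A) - m(H).
Computing the hole measures:
  m(H_1) = -5 - (-11/2) = 1/2.
  m(H_2) = -17/4 - (-19/4) = 1/2.
  m(H_3) = -11/4 - (-15/4) = 1.
  m(H_4) = -3/2 - (-5/2) = 1.
Summed: m(H) = 1/2 + 1/2 + 1 + 1 = 3.
So m(A \ H) = 5 - 3 = 2.

2


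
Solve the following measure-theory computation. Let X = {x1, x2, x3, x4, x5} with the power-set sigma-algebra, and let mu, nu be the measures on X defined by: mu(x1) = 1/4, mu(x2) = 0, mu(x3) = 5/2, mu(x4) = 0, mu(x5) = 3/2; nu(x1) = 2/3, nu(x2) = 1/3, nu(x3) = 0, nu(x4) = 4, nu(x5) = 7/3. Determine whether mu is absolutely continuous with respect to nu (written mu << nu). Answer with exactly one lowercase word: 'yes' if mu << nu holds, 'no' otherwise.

mu << nu means: every nu-null measurable set is also mu-null; equivalently, for every atom x, if nu({x}) = 0 then mu({x}) = 0.
Checking each atom:
  x1: nu = 2/3 > 0 -> no constraint.
  x2: nu = 1/3 > 0 -> no constraint.
  x3: nu = 0, mu = 5/2 > 0 -> violates mu << nu.
  x4: nu = 4 > 0 -> no constraint.
  x5: nu = 7/3 > 0 -> no constraint.
The atom(s) x3 violate the condition (nu = 0 but mu > 0). Therefore mu is NOT absolutely continuous w.r.t. nu.

no


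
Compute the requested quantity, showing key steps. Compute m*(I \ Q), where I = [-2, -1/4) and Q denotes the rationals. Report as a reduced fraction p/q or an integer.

The interval I = [-2, -1/4) has m(I) = -1/4 - (-2) = 7/4 (endpoints are measure-zero, so open/closed/half-open agree). Write I = (I cap Q) u (I \ Q). The rationals in I are countable, so m*(I cap Q) = 0 (cover each rational by intervals whose total length is arbitrarily small). By countable subadditivity m*(I) <= m*(I cap Q) + m*(I \ Q), hence m*(I \ Q) >= m(I) = 7/4. The reverse inequality m*(I \ Q) <= m*(I) = 7/4 is trivial since (I \ Q) is a subset of I. Therefore m*(I \ Q) = 7/4.

7/4


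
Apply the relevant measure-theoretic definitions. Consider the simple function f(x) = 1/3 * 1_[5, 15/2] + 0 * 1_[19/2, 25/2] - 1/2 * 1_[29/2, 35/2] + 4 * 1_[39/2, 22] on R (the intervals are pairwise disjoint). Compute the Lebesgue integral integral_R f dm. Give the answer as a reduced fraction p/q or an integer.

For a simple function f = sum_i c_i * 1_{A_i} with disjoint A_i,
  integral f dm = sum_i c_i * m(A_i).
Lengths of the A_i:
  m(A_1) = 15/2 - 5 = 5/2.
  m(A_2) = 25/2 - 19/2 = 3.
  m(A_3) = 35/2 - 29/2 = 3.
  m(A_4) = 22 - 39/2 = 5/2.
Contributions c_i * m(A_i):
  (1/3) * (5/2) = 5/6.
  (0) * (3) = 0.
  (-1/2) * (3) = -3/2.
  (4) * (5/2) = 10.
Total: 5/6 + 0 - 3/2 + 10 = 28/3.

28/3


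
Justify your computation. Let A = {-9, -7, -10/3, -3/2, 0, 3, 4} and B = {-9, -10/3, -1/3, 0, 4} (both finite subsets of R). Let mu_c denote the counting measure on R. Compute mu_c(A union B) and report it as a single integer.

Counting measure on a finite set equals cardinality. By inclusion-exclusion, |A union B| = |A| + |B| - |A cap B|.
|A| = 7, |B| = 5, |A cap B| = 4.
So mu_c(A union B) = 7 + 5 - 4 = 8.

8


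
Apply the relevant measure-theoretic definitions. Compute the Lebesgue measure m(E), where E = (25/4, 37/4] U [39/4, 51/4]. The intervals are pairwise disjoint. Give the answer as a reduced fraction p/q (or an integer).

For pairwise disjoint intervals, m(union_i I_i) = sum_i m(I_i),
and m is invariant under swapping open/closed endpoints (single points have measure 0).
So m(E) = sum_i (b_i - a_i).
  I_1 has length 37/4 - 25/4 = 3.
  I_2 has length 51/4 - 39/4 = 3.
Summing:
  m(E) = 3 + 3 = 6.

6


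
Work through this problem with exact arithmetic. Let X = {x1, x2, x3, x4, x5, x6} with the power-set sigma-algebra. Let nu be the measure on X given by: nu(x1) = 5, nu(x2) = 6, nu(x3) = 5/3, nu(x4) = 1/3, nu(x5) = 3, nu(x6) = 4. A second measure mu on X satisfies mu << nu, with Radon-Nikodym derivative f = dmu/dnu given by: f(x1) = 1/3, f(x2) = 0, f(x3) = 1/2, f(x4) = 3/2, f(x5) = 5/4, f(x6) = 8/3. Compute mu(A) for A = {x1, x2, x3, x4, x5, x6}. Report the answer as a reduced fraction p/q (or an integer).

By the defining property of the Radon-Nikodym derivative, for every measurable set A,
  mu(A) = integral_A f dnu.
Since nu is a discrete measure concentrated on the atoms of X, the integral over A reduces to the sum
  mu(A) = sum_{x in A} f(x) * nu({x}).
Computing each term:
  x1: f(x1) * nu(x1) = 1/3 * 5 = 5/3.
  x2: f(x2) * nu(x2) = 0 * 6 = 0.
  x3: f(x3) * nu(x3) = 1/2 * 5/3 = 5/6.
  x4: f(x4) * nu(x4) = 3/2 * 1/3 = 1/2.
  x5: f(x5) * nu(x5) = 5/4 * 3 = 15/4.
  x6: f(x6) * nu(x6) = 8/3 * 4 = 32/3.
Summing: mu(A) = 5/3 + 0 + 5/6 + 1/2 + 15/4 + 32/3 = 209/12.

209/12


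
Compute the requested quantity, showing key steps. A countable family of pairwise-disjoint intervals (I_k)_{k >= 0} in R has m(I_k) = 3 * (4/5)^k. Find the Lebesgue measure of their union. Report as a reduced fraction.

By countable additivity of the Lebesgue measure on pairwise disjoint measurable sets,
  m(union_{k >= 0} I_k) = sum_{k >= 0} m(I_k) = sum_{k >= 0} a * r^k,
  with a = 3 and r = 4/5.
Since 0 < r = 4/5 < 1, the geometric series converges:
  sum_{k >= 0} a * r^k = a / (1 - r).
  = 3 / (1 - 4/5)
  = 3 / (1/5)
  = 15.

15


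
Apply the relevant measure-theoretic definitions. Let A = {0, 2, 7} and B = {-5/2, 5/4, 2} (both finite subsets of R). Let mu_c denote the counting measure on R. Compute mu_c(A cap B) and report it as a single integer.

Counting measure on a finite set equals cardinality. mu_c(A cap B) = |A cap B| (elements appearing in both).
Enumerating the elements of A that also lie in B gives 1 element(s).
So mu_c(A cap B) = 1.

1


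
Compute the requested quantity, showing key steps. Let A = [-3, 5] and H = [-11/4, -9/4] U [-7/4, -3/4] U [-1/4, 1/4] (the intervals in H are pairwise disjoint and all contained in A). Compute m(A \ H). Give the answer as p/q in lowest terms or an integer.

The ambient interval has length m(A) = 5 - (-3) = 8.
Since the holes are disjoint and sit inside A, by finite additivity
  m(H) = sum_i (b_i - a_i), and m(A \ H) = m(A) - m(H).
Computing the hole measures:
  m(H_1) = -9/4 - (-11/4) = 1/2.
  m(H_2) = -3/4 - (-7/4) = 1.
  m(H_3) = 1/4 - (-1/4) = 1/2.
Summed: m(H) = 1/2 + 1 + 1/2 = 2.
So m(A \ H) = 8 - 2 = 6.

6


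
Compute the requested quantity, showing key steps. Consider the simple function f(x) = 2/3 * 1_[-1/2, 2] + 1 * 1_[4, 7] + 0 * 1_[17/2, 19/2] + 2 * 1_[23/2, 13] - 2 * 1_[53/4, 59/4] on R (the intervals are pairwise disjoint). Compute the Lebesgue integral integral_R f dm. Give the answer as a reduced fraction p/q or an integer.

For a simple function f = sum_i c_i * 1_{A_i} with disjoint A_i,
  integral f dm = sum_i c_i * m(A_i).
Lengths of the A_i:
  m(A_1) = 2 - (-1/2) = 5/2.
  m(A_2) = 7 - 4 = 3.
  m(A_3) = 19/2 - 17/2 = 1.
  m(A_4) = 13 - 23/2 = 3/2.
  m(A_5) = 59/4 - 53/4 = 3/2.
Contributions c_i * m(A_i):
  (2/3) * (5/2) = 5/3.
  (1) * (3) = 3.
  (0) * (1) = 0.
  (2) * (3/2) = 3.
  (-2) * (3/2) = -3.
Total: 5/3 + 3 + 0 + 3 - 3 = 14/3.

14/3


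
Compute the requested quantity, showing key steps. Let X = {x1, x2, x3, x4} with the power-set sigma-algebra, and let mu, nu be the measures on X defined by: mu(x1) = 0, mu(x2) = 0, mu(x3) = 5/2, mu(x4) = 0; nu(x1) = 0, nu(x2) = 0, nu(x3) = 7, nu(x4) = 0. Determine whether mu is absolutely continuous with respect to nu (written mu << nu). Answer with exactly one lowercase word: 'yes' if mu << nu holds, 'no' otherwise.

mu << nu means: every nu-null measurable set is also mu-null; equivalently, for every atom x, if nu({x}) = 0 then mu({x}) = 0.
Checking each atom:
  x1: nu = 0, mu = 0 -> consistent with mu << nu.
  x2: nu = 0, mu = 0 -> consistent with mu << nu.
  x3: nu = 7 > 0 -> no constraint.
  x4: nu = 0, mu = 0 -> consistent with mu << nu.
No atom violates the condition. Therefore mu << nu.

yes


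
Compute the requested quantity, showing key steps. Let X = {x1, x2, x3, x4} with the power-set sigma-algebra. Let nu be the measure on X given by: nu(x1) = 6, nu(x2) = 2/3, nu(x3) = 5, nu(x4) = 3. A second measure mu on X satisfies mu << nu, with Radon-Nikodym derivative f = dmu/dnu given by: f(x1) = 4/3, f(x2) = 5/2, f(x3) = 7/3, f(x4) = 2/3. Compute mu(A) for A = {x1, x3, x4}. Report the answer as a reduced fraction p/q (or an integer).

By the defining property of the Radon-Nikodym derivative, for every measurable set A,
  mu(A) = integral_A f dnu.
Since nu is a discrete measure concentrated on the atoms of X, the integral over A reduces to the sum
  mu(A) = sum_{x in A} f(x) * nu({x}).
Computing each term:
  x1: f(x1) * nu(x1) = 4/3 * 6 = 8.
  x3: f(x3) * nu(x3) = 7/3 * 5 = 35/3.
  x4: f(x4) * nu(x4) = 2/3 * 3 = 2.
Summing: mu(A) = 8 + 35/3 + 2 = 65/3.

65/3


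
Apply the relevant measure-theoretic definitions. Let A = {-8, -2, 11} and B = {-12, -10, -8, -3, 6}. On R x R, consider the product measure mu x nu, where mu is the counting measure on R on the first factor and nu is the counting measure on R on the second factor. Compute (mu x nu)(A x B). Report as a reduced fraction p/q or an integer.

For a measurable rectangle A x B, the product measure satisfies
  (mu x nu)(A x B) = mu(A) * nu(B).
  mu(A) = 3.
  nu(B) = 5.
  (mu x nu)(A x B) = 3 * 5 = 15.

15


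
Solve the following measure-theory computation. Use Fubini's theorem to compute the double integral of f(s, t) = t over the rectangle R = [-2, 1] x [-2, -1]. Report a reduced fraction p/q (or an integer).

f(s, t) is a tensor product of a function of s and a function of t, and both factors are bounded continuous (hence Lebesgue integrable) on the rectangle, so Fubini's theorem applies:
  integral_R f d(m x m) = (integral_a1^b1 1 ds) * (integral_a2^b2 t dt).
Inner integral in s: integral_{-2}^{1} 1 ds = (1^1 - (-2)^1)/1
  = 3.
Inner integral in t: integral_{-2}^{-1} t dt = ((-1)^2 - (-2)^2)/2
  = -3/2.
Product: (3) * (-3/2) = -9/2.

-9/2


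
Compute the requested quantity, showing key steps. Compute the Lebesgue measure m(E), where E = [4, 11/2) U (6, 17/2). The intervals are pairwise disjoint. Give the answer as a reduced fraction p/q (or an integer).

For pairwise disjoint intervals, m(union_i I_i) = sum_i m(I_i),
and m is invariant under swapping open/closed endpoints (single points have measure 0).
So m(E) = sum_i (b_i - a_i).
  I_1 has length 11/2 - 4 = 3/2.
  I_2 has length 17/2 - 6 = 5/2.
Summing:
  m(E) = 3/2 + 5/2 = 4.

4


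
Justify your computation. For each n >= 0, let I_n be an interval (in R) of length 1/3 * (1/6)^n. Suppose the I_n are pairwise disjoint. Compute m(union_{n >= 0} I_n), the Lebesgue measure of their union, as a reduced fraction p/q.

By countable additivity of the Lebesgue measure on pairwise disjoint measurable sets,
  m(union_{n >= 0} I_n) = sum_{n >= 0} m(I_n) = sum_{n >= 0} a * r^n,
  with a = 1/3 and r = 1/6.
Since 0 < r = 1/6 < 1, the geometric series converges:
  sum_{n >= 0} a * r^n = a / (1 - r).
  = 1/3 / (1 - 1/6)
  = 1/3 / (5/6)
  = 2/5.

2/5


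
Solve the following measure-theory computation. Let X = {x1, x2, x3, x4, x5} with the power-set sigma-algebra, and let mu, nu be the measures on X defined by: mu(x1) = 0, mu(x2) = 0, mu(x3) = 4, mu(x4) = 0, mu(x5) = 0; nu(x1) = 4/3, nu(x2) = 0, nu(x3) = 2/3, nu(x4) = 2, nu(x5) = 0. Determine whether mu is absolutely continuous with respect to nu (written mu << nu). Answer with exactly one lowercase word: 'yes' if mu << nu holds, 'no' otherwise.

mu << nu means: every nu-null measurable set is also mu-null; equivalently, for every atom x, if nu({x}) = 0 then mu({x}) = 0.
Checking each atom:
  x1: nu = 4/3 > 0 -> no constraint.
  x2: nu = 0, mu = 0 -> consistent with mu << nu.
  x3: nu = 2/3 > 0 -> no constraint.
  x4: nu = 2 > 0 -> no constraint.
  x5: nu = 0, mu = 0 -> consistent with mu << nu.
No atom violates the condition. Therefore mu << nu.

yes


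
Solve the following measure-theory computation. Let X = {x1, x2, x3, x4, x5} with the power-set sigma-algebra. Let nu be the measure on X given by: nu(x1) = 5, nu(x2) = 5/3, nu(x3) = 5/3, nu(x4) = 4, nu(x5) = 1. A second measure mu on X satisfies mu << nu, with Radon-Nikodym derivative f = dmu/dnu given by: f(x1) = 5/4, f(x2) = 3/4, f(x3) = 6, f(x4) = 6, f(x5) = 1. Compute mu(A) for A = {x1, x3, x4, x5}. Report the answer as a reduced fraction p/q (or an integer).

By the defining property of the Radon-Nikodym derivative, for every measurable set A,
  mu(A) = integral_A f dnu.
Since nu is a discrete measure concentrated on the atoms of X, the integral over A reduces to the sum
  mu(A) = sum_{x in A} f(x) * nu({x}).
Computing each term:
  x1: f(x1) * nu(x1) = 5/4 * 5 = 25/4.
  x3: f(x3) * nu(x3) = 6 * 5/3 = 10.
  x4: f(x4) * nu(x4) = 6 * 4 = 24.
  x5: f(x5) * nu(x5) = 1 * 1 = 1.
Summing: mu(A) = 25/4 + 10 + 24 + 1 = 165/4.

165/4


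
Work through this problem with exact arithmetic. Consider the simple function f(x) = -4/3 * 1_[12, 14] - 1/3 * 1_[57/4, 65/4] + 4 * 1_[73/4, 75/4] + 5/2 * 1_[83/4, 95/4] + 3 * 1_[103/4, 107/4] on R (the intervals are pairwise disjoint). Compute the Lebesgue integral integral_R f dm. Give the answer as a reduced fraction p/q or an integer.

For a simple function f = sum_i c_i * 1_{A_i} with disjoint A_i,
  integral f dm = sum_i c_i * m(A_i).
Lengths of the A_i:
  m(A_1) = 14 - 12 = 2.
  m(A_2) = 65/4 - 57/4 = 2.
  m(A_3) = 75/4 - 73/4 = 1/2.
  m(A_4) = 95/4 - 83/4 = 3.
  m(A_5) = 107/4 - 103/4 = 1.
Contributions c_i * m(A_i):
  (-4/3) * (2) = -8/3.
  (-1/3) * (2) = -2/3.
  (4) * (1/2) = 2.
  (5/2) * (3) = 15/2.
  (3) * (1) = 3.
Total: -8/3 - 2/3 + 2 + 15/2 + 3 = 55/6.

55/6


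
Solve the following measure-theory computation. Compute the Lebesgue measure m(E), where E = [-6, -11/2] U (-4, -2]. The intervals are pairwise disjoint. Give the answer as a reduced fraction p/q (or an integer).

For pairwise disjoint intervals, m(union_i I_i) = sum_i m(I_i),
and m is invariant under swapping open/closed endpoints (single points have measure 0).
So m(E) = sum_i (b_i - a_i).
  I_1 has length -11/2 - (-6) = 1/2.
  I_2 has length -2 - (-4) = 2.
Summing:
  m(E) = 1/2 + 2 = 5/2.

5/2


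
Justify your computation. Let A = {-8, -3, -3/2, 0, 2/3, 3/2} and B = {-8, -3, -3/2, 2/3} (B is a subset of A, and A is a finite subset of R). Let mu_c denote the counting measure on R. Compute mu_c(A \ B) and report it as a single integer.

Counting measure assigns mu_c(E) = |E| (number of elements) when E is finite. For B subset A, A \ B is the set of elements of A not in B, so |A \ B| = |A| - |B|.
|A| = 6, |B| = 4, so mu_c(A \ B) = 6 - 4 = 2.

2


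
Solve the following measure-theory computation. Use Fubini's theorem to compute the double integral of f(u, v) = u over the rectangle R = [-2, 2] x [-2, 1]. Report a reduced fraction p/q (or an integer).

f(u, v) is a tensor product of a function of u and a function of v, and both factors are bounded continuous (hence Lebesgue integrable) on the rectangle, so Fubini's theorem applies:
  integral_R f d(m x m) = (integral_a1^b1 u du) * (integral_a2^b2 1 dv).
Inner integral in u: integral_{-2}^{2} u du = (2^2 - (-2)^2)/2
  = 0.
Inner integral in v: integral_{-2}^{1} 1 dv = (1^1 - (-2)^1)/1
  = 3.
Product: (0) * (3) = 0.

0


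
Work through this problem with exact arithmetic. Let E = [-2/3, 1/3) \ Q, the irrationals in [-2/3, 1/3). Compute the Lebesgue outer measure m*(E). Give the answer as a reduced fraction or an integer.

The interval I = [-2/3, 1/3) has m(I) = 1/3 - (-2/3) = 1 (endpoints are measure-zero, so open/closed/half-open agree). Write I = (I cap Q) u (I \ Q). The rationals in I are countable, so m*(I cap Q) = 0 (cover each rational by intervals whose total length is arbitrarily small). By countable subadditivity m*(I) <= m*(I cap Q) + m*(I \ Q), hence m*(I \ Q) >= m(I) = 1. The reverse inequality m*(I \ Q) <= m*(I) = 1 is trivial since (I \ Q) is a subset of I. Therefore m*(I \ Q) = 1.

1


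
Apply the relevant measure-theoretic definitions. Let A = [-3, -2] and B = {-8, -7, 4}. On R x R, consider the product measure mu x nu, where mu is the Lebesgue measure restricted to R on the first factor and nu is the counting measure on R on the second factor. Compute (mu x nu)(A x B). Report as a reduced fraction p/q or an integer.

For a measurable rectangle A x B, the product measure satisfies
  (mu x nu)(A x B) = mu(A) * nu(B).
  mu(A) = 1.
  nu(B) = 3.
  (mu x nu)(A x B) = 1 * 3 = 3.

3


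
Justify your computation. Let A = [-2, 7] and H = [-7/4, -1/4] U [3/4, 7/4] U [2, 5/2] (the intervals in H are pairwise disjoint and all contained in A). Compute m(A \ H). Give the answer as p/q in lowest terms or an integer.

The ambient interval has length m(A) = 7 - (-2) = 9.
Since the holes are disjoint and sit inside A, by finite additivity
  m(H) = sum_i (b_i - a_i), and m(A \ H) = m(A) - m(H).
Computing the hole measures:
  m(H_1) = -1/4 - (-7/4) = 3/2.
  m(H_2) = 7/4 - 3/4 = 1.
  m(H_3) = 5/2 - 2 = 1/2.
Summed: m(H) = 3/2 + 1 + 1/2 = 3.
So m(A \ H) = 9 - 3 = 6.

6


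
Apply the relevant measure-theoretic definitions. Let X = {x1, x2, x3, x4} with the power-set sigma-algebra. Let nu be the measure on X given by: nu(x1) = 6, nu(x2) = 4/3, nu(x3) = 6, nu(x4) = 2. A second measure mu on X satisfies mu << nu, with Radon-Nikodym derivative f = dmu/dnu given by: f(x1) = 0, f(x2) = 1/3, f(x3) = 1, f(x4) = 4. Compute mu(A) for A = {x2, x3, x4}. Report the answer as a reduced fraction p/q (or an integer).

By the defining property of the Radon-Nikodym derivative, for every measurable set A,
  mu(A) = integral_A f dnu.
Since nu is a discrete measure concentrated on the atoms of X, the integral over A reduces to the sum
  mu(A) = sum_{x in A} f(x) * nu({x}).
Computing each term:
  x2: f(x2) * nu(x2) = 1/3 * 4/3 = 4/9.
  x3: f(x3) * nu(x3) = 1 * 6 = 6.
  x4: f(x4) * nu(x4) = 4 * 2 = 8.
Summing: mu(A) = 4/9 + 6 + 8 = 130/9.

130/9


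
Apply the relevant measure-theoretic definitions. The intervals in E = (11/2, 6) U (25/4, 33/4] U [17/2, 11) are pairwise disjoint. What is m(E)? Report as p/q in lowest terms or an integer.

For pairwise disjoint intervals, m(union_i I_i) = sum_i m(I_i),
and m is invariant under swapping open/closed endpoints (single points have measure 0).
So m(E) = sum_i (b_i - a_i).
  I_1 has length 6 - 11/2 = 1/2.
  I_2 has length 33/4 - 25/4 = 2.
  I_3 has length 11 - 17/2 = 5/2.
Summing:
  m(E) = 1/2 + 2 + 5/2 = 5.

5


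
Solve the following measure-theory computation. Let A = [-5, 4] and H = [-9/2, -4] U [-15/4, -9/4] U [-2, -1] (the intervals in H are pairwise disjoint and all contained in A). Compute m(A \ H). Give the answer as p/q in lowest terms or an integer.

The ambient interval has length m(A) = 4 - (-5) = 9.
Since the holes are disjoint and sit inside A, by finite additivity
  m(H) = sum_i (b_i - a_i), and m(A \ H) = m(A) - m(H).
Computing the hole measures:
  m(H_1) = -4 - (-9/2) = 1/2.
  m(H_2) = -9/4 - (-15/4) = 3/2.
  m(H_3) = -1 - (-2) = 1.
Summed: m(H) = 1/2 + 3/2 + 1 = 3.
So m(A \ H) = 9 - 3 = 6.

6


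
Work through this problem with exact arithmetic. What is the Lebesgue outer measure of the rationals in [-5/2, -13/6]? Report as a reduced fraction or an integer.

Q cap [-5/2, -13/6] is countable; list its elements as q_1, q_2, ... . Fix eps > 0 and cover the k-th point by an interval of length eps * 2^(-k). The cover has total length eps * sum_{k>=1} 2^(-k) = eps, so by definition of outer measure m*(Q cap [-5/2, -13/6]) <= eps. Since eps was arbitrary and m* >= 0, the outer measure is 0.

0


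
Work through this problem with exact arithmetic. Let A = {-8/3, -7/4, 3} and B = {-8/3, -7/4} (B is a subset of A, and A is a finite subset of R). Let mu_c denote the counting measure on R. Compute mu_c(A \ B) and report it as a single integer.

Counting measure assigns mu_c(E) = |E| (number of elements) when E is finite. For B subset A, A \ B is the set of elements of A not in B, so |A \ B| = |A| - |B|.
|A| = 3, |B| = 2, so mu_c(A \ B) = 3 - 2 = 1.

1


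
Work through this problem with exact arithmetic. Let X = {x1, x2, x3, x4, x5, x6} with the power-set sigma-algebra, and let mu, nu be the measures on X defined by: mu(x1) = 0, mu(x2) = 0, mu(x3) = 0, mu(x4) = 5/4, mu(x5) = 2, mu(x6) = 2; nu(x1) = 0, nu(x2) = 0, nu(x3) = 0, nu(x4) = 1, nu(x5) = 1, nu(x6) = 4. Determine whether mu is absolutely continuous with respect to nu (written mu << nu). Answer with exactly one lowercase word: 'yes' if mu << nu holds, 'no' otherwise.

mu << nu means: every nu-null measurable set is also mu-null; equivalently, for every atom x, if nu({x}) = 0 then mu({x}) = 0.
Checking each atom:
  x1: nu = 0, mu = 0 -> consistent with mu << nu.
  x2: nu = 0, mu = 0 -> consistent with mu << nu.
  x3: nu = 0, mu = 0 -> consistent with mu << nu.
  x4: nu = 1 > 0 -> no constraint.
  x5: nu = 1 > 0 -> no constraint.
  x6: nu = 4 > 0 -> no constraint.
No atom violates the condition. Therefore mu << nu.

yes


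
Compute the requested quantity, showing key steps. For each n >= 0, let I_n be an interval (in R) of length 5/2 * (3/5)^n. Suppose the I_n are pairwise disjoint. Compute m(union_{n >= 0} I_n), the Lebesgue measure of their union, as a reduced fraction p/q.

By countable additivity of the Lebesgue measure on pairwise disjoint measurable sets,
  m(union_{n >= 0} I_n) = sum_{n >= 0} m(I_n) = sum_{n >= 0} a * r^n,
  with a = 5/2 and r = 3/5.
Since 0 < r = 3/5 < 1, the geometric series converges:
  sum_{n >= 0} a * r^n = a / (1 - r).
  = 5/2 / (1 - 3/5)
  = 5/2 / (2/5)
  = 25/4.

25/4


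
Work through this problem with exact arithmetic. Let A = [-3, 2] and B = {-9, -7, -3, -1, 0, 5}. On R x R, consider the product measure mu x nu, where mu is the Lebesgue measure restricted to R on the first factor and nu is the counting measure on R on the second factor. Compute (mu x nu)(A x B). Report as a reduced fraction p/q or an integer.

For a measurable rectangle A x B, the product measure satisfies
  (mu x nu)(A x B) = mu(A) * nu(B).
  mu(A) = 5.
  nu(B) = 6.
  (mu x nu)(A x B) = 5 * 6 = 30.

30


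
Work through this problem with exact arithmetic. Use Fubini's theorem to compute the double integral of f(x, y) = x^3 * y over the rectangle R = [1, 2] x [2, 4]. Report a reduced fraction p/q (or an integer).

f(x, y) is a tensor product of a function of x and a function of y, and both factors are bounded continuous (hence Lebesgue integrable) on the rectangle, so Fubini's theorem applies:
  integral_R f d(m x m) = (integral_a1^b1 x^3 dx) * (integral_a2^b2 y dy).
Inner integral in x: integral_{1}^{2} x^3 dx = (2^4 - 1^4)/4
  = 15/4.
Inner integral in y: integral_{2}^{4} y dy = (4^2 - 2^2)/2
  = 6.
Product: (15/4) * (6) = 45/2.

45/2


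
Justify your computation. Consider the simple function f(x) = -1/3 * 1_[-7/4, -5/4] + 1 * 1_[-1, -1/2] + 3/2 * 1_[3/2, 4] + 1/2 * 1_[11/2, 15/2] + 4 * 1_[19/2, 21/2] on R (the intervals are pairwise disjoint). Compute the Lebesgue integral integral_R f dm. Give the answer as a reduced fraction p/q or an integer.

For a simple function f = sum_i c_i * 1_{A_i} with disjoint A_i,
  integral f dm = sum_i c_i * m(A_i).
Lengths of the A_i:
  m(A_1) = -5/4 - (-7/4) = 1/2.
  m(A_2) = -1/2 - (-1) = 1/2.
  m(A_3) = 4 - 3/2 = 5/2.
  m(A_4) = 15/2 - 11/2 = 2.
  m(A_5) = 21/2 - 19/2 = 1.
Contributions c_i * m(A_i):
  (-1/3) * (1/2) = -1/6.
  (1) * (1/2) = 1/2.
  (3/2) * (5/2) = 15/4.
  (1/2) * (2) = 1.
  (4) * (1) = 4.
Total: -1/6 + 1/2 + 15/4 + 1 + 4 = 109/12.

109/12


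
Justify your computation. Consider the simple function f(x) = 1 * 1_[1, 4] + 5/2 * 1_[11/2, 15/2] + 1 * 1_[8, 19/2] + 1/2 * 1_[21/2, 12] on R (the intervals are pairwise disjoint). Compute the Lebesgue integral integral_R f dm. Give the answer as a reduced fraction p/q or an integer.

For a simple function f = sum_i c_i * 1_{A_i} with disjoint A_i,
  integral f dm = sum_i c_i * m(A_i).
Lengths of the A_i:
  m(A_1) = 4 - 1 = 3.
  m(A_2) = 15/2 - 11/2 = 2.
  m(A_3) = 19/2 - 8 = 3/2.
  m(A_4) = 12 - 21/2 = 3/2.
Contributions c_i * m(A_i):
  (1) * (3) = 3.
  (5/2) * (2) = 5.
  (1) * (3/2) = 3/2.
  (1/2) * (3/2) = 3/4.
Total: 3 + 5 + 3/2 + 3/4 = 41/4.

41/4


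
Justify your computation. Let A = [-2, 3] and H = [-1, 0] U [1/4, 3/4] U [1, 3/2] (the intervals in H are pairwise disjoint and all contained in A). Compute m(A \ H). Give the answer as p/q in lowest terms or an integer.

The ambient interval has length m(A) = 3 - (-2) = 5.
Since the holes are disjoint and sit inside A, by finite additivity
  m(H) = sum_i (b_i - a_i), and m(A \ H) = m(A) - m(H).
Computing the hole measures:
  m(H_1) = 0 - (-1) = 1.
  m(H_2) = 3/4 - 1/4 = 1/2.
  m(H_3) = 3/2 - 1 = 1/2.
Summed: m(H) = 1 + 1/2 + 1/2 = 2.
So m(A \ H) = 5 - 2 = 3.

3
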